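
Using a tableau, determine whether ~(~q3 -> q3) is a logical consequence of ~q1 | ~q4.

Initial set: {(~q1 | ~q4); ~~(~q3 -> q3)}.
(~q1 | ~q4): β-rule — branch into ~q1  //  ~q4.
  branch 1 (add ~q1):
    ~~(~q3 -> q3): β-rule — branch into ~~q3  //  q3.
      branch 1.1 (add ~~q3):
        ○ open, literals {q1=0, q3=1}.
      branch 1.2 (add q3):
        ○ open, literals {q1=0, q3=1}.
  branch 2 (add ~q4):
    ~~(~q3 -> q3): β-rule — branch into ~~q3  //  q3.
      branch 2.1 (add ~~q3):
        ○ open, literals {q3=1, q4=0}.
      branch 2.2 (add q3):
        ○ open, literals {q3=1, q4=0}.
0 branches closed, 4 open.
An open branch gives a countermodel: q1=0, q3=1 (unmentioned atoms arbitrary); the premises hold there but the conclusion fails.

No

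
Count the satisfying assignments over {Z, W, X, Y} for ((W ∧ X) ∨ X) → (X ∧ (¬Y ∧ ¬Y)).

12

Initial set: {(((W ∧ X) ∨ X) → (X ∧ (¬Y ∧ ¬Y)))}.
(((W ∧ X) ∨ X) → (X ∧ (¬Y ∧ ¬Y))): β-rule — branch into ¬((W ∧ X) ∨ X)  //  (X ∧ (¬Y ∧ ¬Y)).
  branch 1 (add ¬((W ∧ X) ∨ X)):
    ¬((W ∧ X) ∨ X): α-rule — add ¬(W ∧ X), ¬X.
    ¬(W ∧ X): β-rule — branch into ¬W  //  ¬X.
      branch 1.1 (add ¬W):
        ○ open, literals {W=F, X=F}.
      branch 1.2 (add ¬X):
        ○ open, literals {X=F}.
  branch 2 (add (X ∧ (¬Y ∧ ¬Y))):
    (X ∧ (¬Y ∧ ¬Y)): α-rule — add X, (¬Y ∧ ¬Y).
    (¬Y ∧ ¬Y): α-rule — add ¬Y, ¬Y.
    ○ open, literals {X=T, Y=F}.
0 branches closed, 3 open.
Each open branch fixes some atoms; the unmentioned ones are free. Counting distinct full assignments: branch {W=F, X=F} (Z, Y) contributes 4 new; branch {X=F} (Z, W, Y) contributes 4 new; branch {X=T, Y=F} (Z, W) contributes 4 new. Total: 12.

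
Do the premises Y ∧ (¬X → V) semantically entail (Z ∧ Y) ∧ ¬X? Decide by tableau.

No

Initial set: {(Y ∧ (¬X → V)); ¬((Z ∧ Y) ∧ ¬X)}.
(Y ∧ (¬X → V)): α-rule — add Y, (¬X → V).
¬((Z ∧ Y) ∧ ¬X): β-rule — branch into ¬(Z ∧ Y)  //  ¬¬X.
  branch 1 (add ¬(Z ∧ Y)):
    (¬X → V): β-rule — branch into ¬¬X  //  V.
      branch 1.1 (add ¬¬X):
        ¬(Z ∧ Y): β-rule — branch into ¬Z  //  ¬Y.
          branch 1.1.1 (add ¬Z):
            ○ open, literals {X=true, Y=true, Z=false}.
          branch 1.1.2 (add ¬Y):
            × closes — contains both Y and ¬Y.
      branch 1.2 (add V):
        ¬(Z ∧ Y): β-rule — branch into ¬Z  //  ¬Y.
          branch 1.2.1 (add ¬Z):
            ○ open, literals {V=true, Y=true, Z=false}.
          branch 1.2.2 (add ¬Y):
            × closes — contains both Y and ¬Y.
  branch 2 (add ¬¬X):
    (¬X → V): β-rule — branch into ¬¬X  //  V.
      branch 2.1 (add ¬¬X):
        ○ open, literals {X=true, Y=true}.
      branch 2.2 (add V):
        ○ open, literals {V=true, X=true, Y=true}.
2 branches closed, 4 open.
An open branch gives a countermodel: X=true, Y=true, Z=false (unmentioned atoms arbitrary); the premises hold there but the conclusion fails.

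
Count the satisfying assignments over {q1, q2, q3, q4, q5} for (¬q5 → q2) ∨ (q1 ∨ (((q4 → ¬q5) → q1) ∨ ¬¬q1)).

Initial set: {((¬q5 → q2) ∨ (q1 ∨ (((q4 → ¬q5) → q1) ∨ ¬¬q1)))}.
((¬q5 → q2) ∨ (q1 ∨ (((q4 → ¬q5) → q1) ∨ ¬¬q1))): β-rule — branch into (¬q5 → q2)  //  (q1 ∨ (((q4 → ¬q5) → q1) ∨ ¬¬q1)).
  branch 1 (add (¬q5 → q2)):
    (¬q5 → q2): β-rule — branch into ¬¬q5  //  q2.
      branch 1.1 (add ¬¬q5):
        ○ open, literals {q5=T}.
      branch 1.2 (add q2):
        ○ open, literals {q2=T}.
  branch 2 (add (q1 ∨ (((q4 → ¬q5) → q1) ∨ ¬¬q1))):
    (q1 ∨ (((q4 → ¬q5) → q1) ∨ ¬¬q1)): β-rule — branch into q1  //  (((q4 → ¬q5) → q1) ∨ ¬¬q1).
      branch 2.1 (add q1):
        ○ open, literals {q1=T}.
      branch 2.2 (add (((q4 → ¬q5) → q1) ∨ ¬¬q1)):
        (((q4 → ¬q5) → q1) ∨ ¬¬q1): β-rule — branch into ((q4 → ¬q5) → q1)  //  ¬¬q1.
          branch 2.2.1 (add ((q4 → ¬q5) → q1)):
            ((q4 → ¬q5) → q1): β-rule — branch into ¬(q4 → ¬q5)  //  q1.
              branch 2.2.1.1 (add ¬(q4 → ¬q5)):
                ¬(q4 → ¬q5): α-rule — add q4, ¬¬q5.
                ○ open, literals {q4=T, q5=T}.
              branch 2.2.1.2 (add q1):
                ○ open, literals {q1=T}.
          branch 2.2.2 (add ¬¬q1):
            ¬¬q1: drop double negation, giving q1.
            ○ open, literals {q1=T}.
0 branches closed, 6 open.
Each open branch fixes some atoms; the unmentioned ones are free. Counting distinct full assignments: branch {q5=T} (q1, q2, q3, q4) contributes 16 new; branch {q2=T} (q1, q3, q4, q5) contributes 8 new; branch {q1=T} (q2, q3, q4, q5) contributes 4 new; branch {q4=T, q5=T} (q1, q2, q3) contributes 0 new; branch {q1=T} (q2, q3, q4, q5) contributes 0 new; branch {q1=T} (q2, q3, q4, q5) contributes 0 new. Total: 28.

28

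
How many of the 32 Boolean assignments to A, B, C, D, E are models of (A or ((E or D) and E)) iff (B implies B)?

24

Initial set: {((A or ((E or D) and E)) iff (B implies B))}.
((A or ((E or D) and E)) iff (B implies B)): β-rule — branch into (A or ((E or D) and E)), (B implies B)  //  not (A or ((E or D) and E)), not (B implies B).
  branch 1 (add (A or ((E or D) and E)), (B implies B)):
    (A or ((E or D) and E)): β-rule — branch into A  //  ((E or D) and E).
      branch 1.1 (add A):
        (B implies B): β-rule — branch into not B  //  B.
          branch 1.1.1 (add not B):
            ○ open, literals {A=T, B=F}.
          branch 1.1.2 (add B):
            ○ open, literals {A=T, B=T}.
      branch 1.2 (add ((E or D) and E)):
        ((E or D) and E): α-rule — add (E or D), E.
        (B implies B): β-rule — branch into not B  //  B.
          branch 1.2.1 (add not B):
            (E or D): β-rule — branch into E  //  D.
              branch 1.2.1.1 (add E):
                ○ open, literals {B=F, E=T}.
              branch 1.2.1.2 (add D):
                ○ open, literals {B=F, D=T, E=T}.
          branch 1.2.2 (add B):
            (E or D): β-rule — branch into E  //  D.
              branch 1.2.2.1 (add E):
                ○ open, literals {B=T, E=T}.
              branch 1.2.2.2 (add D):
                ○ open, literals {B=T, D=T, E=T}.
  branch 2 (add not (A or ((E or D) and E)), not (B implies B)):
    not (A or ((E or D) and E)): α-rule — add not A, not ((E or D) and E).
    not (B implies B): α-rule — add B, not B.
    × closes — contains both B and not B.
1 branch closed, 6 open.
Each open branch fixes some atoms; the unmentioned ones are free. Counting distinct full assignments: branch {A=T, B=F} (C, D, E) contributes 8 new; branch {A=T, B=T} (C, D, E) contributes 8 new; branch {B=F, E=T} (A, C, D) contributes 4 new; branch {B=F, D=T, E=T} (A, C) contributes 0 new; branch {B=T, E=T} (A, C, D) contributes 4 new; branch {B=T, D=T, E=T} (A, C) contributes 0 new. Total: 24.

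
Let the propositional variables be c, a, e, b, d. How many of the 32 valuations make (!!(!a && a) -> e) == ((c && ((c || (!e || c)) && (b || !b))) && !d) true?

Initial set: {T ((!!(!a && a) -> e) == ((c && ((c || (!e || c)) && (b || !b))) && !d))}.
T ((!!(!a && a) -> e) == ((c && ((c || (!e || c)) && (b || !b))) && !d)): β-rule — branch into T (!!(!a && a) -> e), T ((c && ((c || (!e || c)) && (b || !b))) && !d)  //  F (!!(!a && a) -> e), F ((c && ((c || (!e || c)) && (b || !b))) && !d).
  branch 1 (add T (!!(!a && a) -> e), T ((c && ((c || (!e || c)) && (b || !b))) && !d)):
    T ((c && ((c || (!e || c)) && (b || !b))) && !d): α-rule — add T (c && ((c || (!e || c)) && (b || !b))), T !d.
    T (c && ((c || (!e || c)) && (b || !b))): α-rule — add T c, T ((c || (!e || c)) && (b || !b)).
    T ((c || (!e || c)) && (b || !b)): α-rule — add T (c || (!e || c)), T (b || !b).
    T (!!(!a && a) -> e): β-rule — branch into F !!(!a && a)  //  T e.
      branch 1.1 (add F !!(!a && a)):
        F !!(!a && a): drop double negation, giving F (!a && a).
        T (c || (!e || c)): β-rule — branch into T c  //  T (!e || c).
          branch 1.1.1 (add T c):
            T (b || !b): β-rule — branch into T b  //  T !b.
              branch 1.1.1.1 (add T b):
                F (!a && a): β-rule — branch into F !a  //  F a.
                  branch 1.1.1.1.1 (add F !a):
                    ○ open, literals {a=T, b=T, c=T, d=F}.
                  branch 1.1.1.1.2 (add F a):
                    ○ open, literals {a=F, b=T, c=T, d=F}.
              branch 1.1.1.2 (add T !b):
                F (!a && a): β-rule — branch into F !a  //  F a.
                  branch 1.1.1.2.1 (add F !a):
                    ○ open, literals {a=T, b=F, c=T, d=F}.
                  branch 1.1.1.2.2 (add F a):
                    ○ open, literals {a=F, b=F, c=T, d=F}.
          branch 1.1.2 (add T (!e || c)):
            T (b || !b): β-rule — branch into T b  //  T !b.
              branch 1.1.2.1 (add T b):
                F (!a && a): β-rule — branch into F !a  //  F a.
                  branch 1.1.2.1.1 (add F !a):
                    T (!e || c): β-rule — branch into T !e  //  T c.
                      branch 1.1.2.1.1.1 (add T !e):
                        ○ open, literals {a=T, b=T, c=T, d=F, e=F}.
                      branch 1.1.2.1.1.2 (add T c):
                        ○ open, literals {a=T, b=T, c=T, d=F}.
                  branch 1.1.2.1.2 (add F a):
                    T (!e || c): β-rule — branch into T !e  //  T c.
                      branch 1.1.2.1.2.1 (add T !e):
                        ○ open, literals {a=F, b=T, c=T, d=F, e=F}.
                      branch 1.1.2.1.2.2 (add T c):
                        ○ open, literals {a=F, b=T, c=T, d=F}.
              branch 1.1.2.2 (add T !b):
                F (!a && a): β-rule — branch into F !a  //  F a.
                  branch 1.1.2.2.1 (add F !a):
                    T (!e || c): β-rule — branch into T !e  //  T c.
                      branch 1.1.2.2.1.1 (add T !e):
                        ○ open, literals {a=T, b=F, c=T, d=F, e=F}.
                      branch 1.1.2.2.1.2 (add T c):
                        ○ open, literals {a=T, b=F, c=T, d=F}.
                  branch 1.1.2.2.2 (add F a):
                    T (!e || c): β-rule — branch into T !e  //  T c.
                      branch 1.1.2.2.2.1 (add T !e):
                        ○ open, literals {a=F, b=F, c=T, d=F, e=F}.
                      branch 1.1.2.2.2.2 (add T c):
                        ○ open, literals {a=F, b=F, c=T, d=F}.
      branch 1.2 (add T e):
        T (c || (!e || c)): β-rule — branch into T c  //  T (!e || c).
          branch 1.2.1 (add T c):
            T (b || !b): β-rule — branch into T b  //  T !b.
              branch 1.2.1.1 (add T b):
                ○ open, literals {b=T, c=T, d=F, e=T}.
              branch 1.2.1.2 (add T !b):
                ○ open, literals {b=F, c=T, d=F, e=T}.
          branch 1.2.2 (add T (!e || c)):
            T (b || !b): β-rule — branch into T b  //  T !b.
              branch 1.2.2.1 (add T b):
                T (!e || c): β-rule — branch into T !e  //  T c.
                  branch 1.2.2.1.1 (add T !e):
                    × closes — contains both e and !e.
                  branch 1.2.2.1.2 (add T c):
                    ○ open, literals {b=T, c=T, d=F, e=T}.
              branch 1.2.2.2 (add T !b):
                T (!e || c): β-rule — branch into T !e  //  T c.
                  branch 1.2.2.2.1 (add T !e):
                    × closes — contains both e and !e.
                  branch 1.2.2.2.2 (add T c):
                    ○ open, literals {b=F, c=T, d=F, e=T}.
  branch 2 (add F (!!(!a && a) -> e), F ((c && ((c || (!e || c)) && (b || !b))) && !d)):
    F (!!(!a && a) -> e): α-rule — add T !!(!a && a), F e.
    T !!(!a && a): drop double negation, giving T (!a && a).
    T (!a && a): α-rule — add T !a, T a.
    × closes — contains both a and !a.
3 branches closed, 16 open.
Each open branch fixes some atoms; the unmentioned ones are free. Counting distinct full assignments: branch {a=T, b=T, c=T, d=F} (e) contributes 2 new; branch {a=F, b=T, c=T, d=F} (e) contributes 2 new; branch {a=T, b=F, c=T, d=F} (e) contributes 2 new; branch {a=F, b=F, c=T, d=F} (e) contributes 2 new; branch {a=T, b=T, c=T, d=F, e=F} (none free) contributes 0 new; branch {a=T, b=T, c=T, d=F} (e) contributes 0 new; branch {a=F, b=T, c=T, d=F, e=F} (none free) contributes 0 new; branch {a=F, b=T, c=T, d=F} (e) contributes 0 new; branch {a=T, b=F, c=T, d=F, e=F} (none free) contributes 0 new; branch {a=T, b=F, c=T, d=F} (e) contributes 0 new; branch {a=F, b=F, c=T, d=F, e=F} (none free) contributes 0 new; branch {a=F, b=F, c=T, d=F} (e) contributes 0 new; branch {b=T, c=T, d=F, e=T} (a) contributes 0 new; branch {b=F, c=T, d=F, e=T} (a) contributes 0 new; branch {b=T, c=T, d=F, e=T} (a) contributes 0 new; branch {b=F, c=T, d=F, e=T} (a) contributes 0 new. Total: 8.

8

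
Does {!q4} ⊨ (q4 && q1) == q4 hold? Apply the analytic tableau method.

Yes

Initial set: {T !q4; F ((q4 && q1) == q4)}.
F ((q4 && q1) == q4): β-rule — branch into T (q4 && q1), F q4  //  F (q4 && q1), T q4.
  branch 1 (add T (q4 && q1), F q4):
    T (q4 && q1): α-rule — add T q4, T q1.
    × closes — contains both q4 and !q4.
  branch 2 (add F (q4 && q1), T q4):
    × closes — contains both q4 and !q4.
All 2 branches close.
Every branch closed, so the premises entail the conclusion.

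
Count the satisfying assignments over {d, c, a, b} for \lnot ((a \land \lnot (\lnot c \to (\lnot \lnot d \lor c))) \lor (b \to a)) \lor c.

Initial set: {(\lnot ((a \land \lnot (\lnot c \to (\lnot \lnot d \lor c))) \lor (b \to a)) \lor c)}.
(\lnot ((a \land \lnot (\lnot c \to (\lnot \lnot d \lor c))) \lor (b \to a)) \lor c): β-rule — branch into \lnot ((a \land \lnot (\lnot c \to (\lnot \lnot d \lor c))) \lor (b \to a))  //  c.
  branch 1 (add \lnot ((a \land \lnot (\lnot c \to (\lnot \lnot d \lor c))) \lor (b \to a))):
    \lnot ((a \land \lnot (\lnot c \to (\lnot \lnot d \lor c))) \lor (b \to a)): α-rule — add \lnot (a \land \lnot (\lnot c \to (\lnot \lnot d \lor c))), \lnot (b \to a).
    \lnot (b \to a): α-rule — add b, \lnot a.
    \lnot (a \land \lnot (\lnot c \to (\lnot \lnot d \lor c))): β-rule — branch into \lnot a  //  \lnot \lnot (\lnot c \to (\lnot \lnot d \lor c)).
      branch 1.1 (add \lnot a):
        ○ open, literals {a=F, b=T}.
      branch 1.2 (add \lnot \lnot (\lnot c \to (\lnot \lnot d \lor c))):
        \lnot \lnot (\lnot c \to (\lnot \lnot d \lor c)): β-rule — branch into \lnot \lnot c  //  (\lnot \lnot d \lor c).
          branch 1.2.1 (add \lnot \lnot c):
            ○ open, literals {a=F, b=T, c=T}.
          branch 1.2.2 (add (\lnot \lnot d \lor c)):
            (\lnot \lnot d \lor c): β-rule — branch into \lnot \lnot d  //  c.
              branch 1.2.2.1 (add \lnot \lnot d):
                \lnot \lnot d: drop double negation, giving d.
                ○ open, literals {a=F, b=T, d=T}.
              branch 1.2.2.2 (add c):
                ○ open, literals {a=F, b=T, c=T}.
  branch 2 (add c):
    ○ open, literals {c=T}.
0 branches closed, 5 open.
Each open branch fixes some atoms; the unmentioned ones are free. Counting distinct full assignments: branch {a=F, b=T} (d, c) contributes 4 new; branch {a=F, b=T, c=T} (d) contributes 0 new; branch {a=F, b=T, d=T} (c) contributes 0 new; branch {a=F, b=T, c=T} (d) contributes 0 new; branch {c=T} (d, a, b) contributes 6 new. Total: 10.

10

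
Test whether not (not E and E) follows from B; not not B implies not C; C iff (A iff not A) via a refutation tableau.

Yes

Initial set: {T B; T (not not B implies not C); T (C iff (A iff not A)); F not (not E and E)}.
F not (not E and E): α-rule — add T not E, T E.
× closes — contains both E and not E.
All 1 branch closes.
Every branch closed, so the premises entail the conclusion.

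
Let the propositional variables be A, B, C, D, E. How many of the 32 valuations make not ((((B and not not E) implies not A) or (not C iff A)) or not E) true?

Initial set: {not ((((B and not not E) implies not A) or (not C iff A)) or not E)}.
not ((((B and not not E) implies not A) or (not C iff A)) or not E): α-rule — add not (((B and not not E) implies not A) or (not C iff A)), not not E.
not (((B and not not E) implies not A) or (not C iff A)): α-rule — add not ((B and not not E) implies not A), not (not C iff A).
not ((B and not not E) implies not A): α-rule — add (B and not not E), not not A.
(B and not not E): α-rule — add B, not not E.
not not E: drop double negation, giving E.
not (not C iff A): β-rule — branch into not C, not A  //  not not C, A.
  branch 1 (add not C, not A):
    × closes — contains both A and not A.
  branch 2 (add not not C, A):
    ○ open, literals {A=T, B=T, C=T, E=T}.
1 branch closed, 1 open.
Each open branch fixes some atoms; the unmentioned ones are free. Counting distinct full assignments: branch {A=T, B=T, C=T, E=T} (D) contributes 2 new. Total: 2.

2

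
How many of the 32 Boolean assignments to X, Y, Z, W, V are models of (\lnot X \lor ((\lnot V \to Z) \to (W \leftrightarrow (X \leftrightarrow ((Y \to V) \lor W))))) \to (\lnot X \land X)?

5

Initial set: {((\lnot X \lor ((\lnot V \to Z) \to (W \leftrightarrow (X \leftrightarrow ((Y \to V) \lor W))))) \to (\lnot X \land X))}.
((\lnot X \lor ((\lnot V \to Z) \to (W \leftrightarrow (X \leftrightarrow ((Y \to V) \lor W))))) \to (\lnot X \land X)): β-rule — branch into \lnot (\lnot X \lor ((\lnot V \to Z) \to (W \leftrightarrow (X \leftrightarrow ((Y \to V) \lor W)))))  //  (\lnot X \land X).
  branch 1 (add \lnot (\lnot X \lor ((\lnot V \to Z) \to (W \leftrightarrow (X \leftrightarrow ((Y \to V) \lor W)))))):
    \lnot (\lnot X \lor ((\lnot V \to Z) \to (W \leftrightarrow (X \leftrightarrow ((Y \to V) \lor W))))): α-rule — add \lnot \lnot X, \lnot ((\lnot V \to Z) \to (W \leftrightarrow (X \leftrightarrow ((Y \to V) \lor W)))).
    \lnot ((\lnot V \to Z) \to (W \leftrightarrow (X \leftrightarrow ((Y \to V) \lor W)))): α-rule — add (\lnot V \to Z), \lnot (W \leftrightarrow (X \leftrightarrow ((Y \to V) \lor W))).
    (\lnot V \to Z): β-rule — branch into \lnot \lnot V  //  Z.
      branch 1.1 (add \lnot \lnot V):
        \lnot (W \leftrightarrow (X \leftrightarrow ((Y \to V) \lor W))): β-rule — branch into W, \lnot (X \leftrightarrow ((Y \to V) \lor W))  //  \lnot W, (X \leftrightarrow ((Y \to V) \lor W)).
          branch 1.1.1 (add W, \lnot (X \leftrightarrow ((Y \to V) \lor W))):
            \lnot (X \leftrightarrow ((Y \to V) \lor W)): β-rule — branch into X, \lnot ((Y \to V) \lor W)  //  \lnot X, ((Y \to V) \lor W).
              branch 1.1.1.1 (add X, \lnot ((Y \to V) \lor W)):
                \lnot ((Y \to V) \lor W): α-rule — add \lnot (Y \to V), \lnot W.
                × closes — contains both W and \lnot W.
              branch 1.1.1.2 (add \lnot X, ((Y \to V) \lor W)):
                × closes — contains both X and \lnot X.
          branch 1.1.2 (add \lnot W, (X \leftrightarrow ((Y \to V) \lor W))):
            (X \leftrightarrow ((Y \to V) \lor W)): β-rule — branch into X, ((Y \to V) \lor W)  //  \lnot X, \lnot ((Y \to V) \lor W).
              branch 1.1.2.1 (add X, ((Y \to V) \lor W)):
                ((Y \to V) \lor W): β-rule — branch into (Y \to V)  //  W.
                  branch 1.1.2.1.1 (add (Y \to V)):
                    (Y \to V): β-rule — branch into \lnot Y  //  V.
                      branch 1.1.2.1.1.1 (add \lnot Y):
                        ○ open, literals {V=true, W=false, X=true, Y=false}.
                      branch 1.1.2.1.1.2 (add V):
                        ○ open, literals {V=true, W=false, X=true}.
                  branch 1.1.2.1.2 (add W):
                    × closes — contains both W and \lnot W.
              branch 1.1.2.2 (add \lnot X, \lnot ((Y \to V) \lor W)):
                × closes — contains both X and \lnot X.
      branch 1.2 (add Z):
        \lnot (W \leftrightarrow (X \leftrightarrow ((Y \to V) \lor W))): β-rule — branch into W, \lnot (X \leftrightarrow ((Y \to V) \lor W))  //  \lnot W, (X \leftrightarrow ((Y \to V) \lor W)).
          branch 1.2.1 (add W, \lnot (X \leftrightarrow ((Y \to V) \lor W))):
            \lnot (X \leftrightarrow ((Y \to V) \lor W)): β-rule — branch into X, \lnot ((Y \to V) \lor W)  //  \lnot X, ((Y \to V) \lor W).
              branch 1.2.1.1 (add X, \lnot ((Y \to V) \lor W)):
                \lnot ((Y \to V) \lor W): α-rule — add \lnot (Y \to V), \lnot W.
                × closes — contains both W and \lnot W.
              branch 1.2.1.2 (add \lnot X, ((Y \to V) \lor W)):
                × closes — contains both X and \lnot X.
          branch 1.2.2 (add \lnot W, (X \leftrightarrow ((Y \to V) \lor W))):
            (X \leftrightarrow ((Y \to V) \lor W)): β-rule — branch into X, ((Y \to V) \lor W)  //  \lnot X, \lnot ((Y \to V) \lor W).
              branch 1.2.2.1 (add X, ((Y \to V) \lor W)):
                ((Y \to V) \lor W): β-rule — branch into (Y \to V)  //  W.
                  branch 1.2.2.1.1 (add (Y \to V)):
                    (Y \to V): β-rule — branch into \lnot Y  //  V.
                      branch 1.2.2.1.1.1 (add \lnot Y):
                        ○ open, literals {W=false, X=true, Y=false, Z=true}.
                      branch 1.2.2.1.1.2 (add V):
                        ○ open, literals {V=true, W=false, X=true, Z=true}.
                  branch 1.2.2.1.2 (add W):
                    × closes — contains both W and \lnot W.
              branch 1.2.2.2 (add \lnot X, \lnot ((Y \to V) \lor W)):
                × closes — contains both X and \lnot X.
  branch 2 (add (\lnot X \land X)):
    (\lnot X \land X): α-rule — add \lnot X, X.
    × closes — contains both X and \lnot X.
9 branches closed, 4 open.
Each open branch fixes some atoms; the unmentioned ones are free. Counting distinct full assignments: branch {V=true, W=false, X=true, Y=false} (Z) contributes 2 new; branch {V=true, W=false, X=true} (Y, Z) contributes 2 new; branch {W=false, X=true, Y=false, Z=true} (V) contributes 1 new; branch {V=true, W=false, X=true, Z=true} (Y) contributes 0 new. Total: 5.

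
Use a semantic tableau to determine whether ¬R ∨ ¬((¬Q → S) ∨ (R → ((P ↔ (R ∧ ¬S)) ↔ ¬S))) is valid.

Not valid

Assume the negation and expand:
Initial set: {¬(¬R ∨ ¬((¬Q → S) ∨ (R → ((P ↔ (R ∧ ¬S)) ↔ ¬S))))}.
¬(¬R ∨ ¬((¬Q → S) ∨ (R → ((P ↔ (R ∧ ¬S)) ↔ ¬S)))): α-rule — add ¬¬R, ¬¬((¬Q → S) ∨ (R → ((P ↔ (R ∧ ¬S)) ↔ ¬S))).
¬¬((¬Q → S) ∨ (R → ((P ↔ (R ∧ ¬S)) ↔ ¬S))): β-rule — branch into (¬Q → S)  //  (R → ((P ↔ (R ∧ ¬S)) ↔ ¬S)).
  branch 1 (add (¬Q → S)):
    (¬Q → S): β-rule — branch into ¬¬Q  //  S.
      branch 1.1 (add ¬¬Q):
        ○ open, literals {Q=T, R=T}.
      branch 1.2 (add S):
        ○ open, literals {R=T, S=T}.
  branch 2 (add (R → ((P ↔ (R ∧ ¬S)) ↔ ¬S))):
    (R → ((P ↔ (R ∧ ¬S)) ↔ ¬S)): β-rule — branch into ¬R  //  ((P ↔ (R ∧ ¬S)) ↔ ¬S).
      branch 2.1 (add ¬R):
        × closes — contains both R and ¬R.
      branch 2.2 (add ((P ↔ (R ∧ ¬S)) ↔ ¬S)):
        ((P ↔ (R ∧ ¬S)) ↔ ¬S): β-rule — branch into (P ↔ (R ∧ ¬S)), ¬S  //  ¬(P ↔ (R ∧ ¬S)), ¬¬S.
          branch 2.2.1 (add (P ↔ (R ∧ ¬S)), ¬S):
            (P ↔ (R ∧ ¬S)): β-rule — branch into P, (R ∧ ¬S)  //  ¬P, ¬(R ∧ ¬S).
              branch 2.2.1.1 (add P, (R ∧ ¬S)):
                (R ∧ ¬S): α-rule — add R, ¬S.
                ○ open, literals {P=T, R=T, S=F}.
              branch 2.2.1.2 (add ¬P, ¬(R ∧ ¬S)):
                ¬(R ∧ ¬S): β-rule — branch into ¬R  //  ¬¬S.
                  branch 2.2.1.2.1 (add ¬R):
                    × closes — contains both R and ¬R.
                  branch 2.2.1.2.2 (add ¬¬S):
                    × closes — contains both S and ¬S.
          branch 2.2.2 (add ¬(P ↔ (R ∧ ¬S)), ¬¬S):
            ¬(P ↔ (R ∧ ¬S)): β-rule — branch into P, ¬(R ∧ ¬S)  //  ¬P, (R ∧ ¬S).
              branch 2.2.2.1 (add P, ¬(R ∧ ¬S)):
                ¬(R ∧ ¬S): β-rule — branch into ¬R  //  ¬¬S.
                  branch 2.2.2.1.1 (add ¬R):
                    × closes — contains both R and ¬R.
                  branch 2.2.2.1.2 (add ¬¬S):
                    ○ open, literals {P=T, R=T, S=T}.
              branch 2.2.2.2 (add ¬P, (R ∧ ¬S)):
                (R ∧ ¬S): α-rule — add R, ¬S.
                × closes — contains both S and ¬S.
5 branches closed, 4 open.
An open branch gives a countermodel: Q=T, R=T (unmentioned atoms arbitrary); under it the original formula is false.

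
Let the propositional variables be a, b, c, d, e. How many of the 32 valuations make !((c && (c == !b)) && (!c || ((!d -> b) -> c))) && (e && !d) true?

Initial set: {(!((c && (c == !b)) && (!c || ((!d -> b) -> c))) && (e && !d))}.
(!((c && (c == !b)) && (!c || ((!d -> b) -> c))) && (e && !d)): α-rule — add !((c && (c == !b)) && (!c || ((!d -> b) -> c))), (e && !d).
(e && !d): α-rule — add e, !d.
!((c && (c == !b)) && (!c || ((!d -> b) -> c))): β-rule — branch into !(c && (c == !b))  //  !(!c || ((!d -> b) -> c)).
  branch 1 (add !(c && (c == !b))):
    !(c && (c == !b)): β-rule — branch into !c  //  !(c == !b).
      branch 1.1 (add !c):
        ○ open, literals {c=F, d=F, e=T}.
      branch 1.2 (add !(c == !b)):
        !(c == !b): β-rule — branch into c, !!b  //  !c, !b.
          branch 1.2.1 (add c, !!b):
            ○ open, literals {b=T, c=T, d=F, e=T}.
          branch 1.2.2 (add !c, !b):
            ○ open, literals {b=F, c=F, d=F, e=T}.
  branch 2 (add !(!c || ((!d -> b) -> c))):
    !(!c || ((!d -> b) -> c)): α-rule — add !!c, !((!d -> b) -> c).
    !((!d -> b) -> c): α-rule — add (!d -> b), !c.
    × closes — contains both c and !c.
1 branch closed, 3 open.
Each open branch fixes some atoms; the unmentioned ones are free. Counting distinct full assignments: branch {c=F, d=F, e=T} (a, b) contributes 4 new; branch {b=T, c=T, d=F, e=T} (a) contributes 2 new; branch {b=F, c=F, d=F, e=T} (a) contributes 0 new. Total: 6.

6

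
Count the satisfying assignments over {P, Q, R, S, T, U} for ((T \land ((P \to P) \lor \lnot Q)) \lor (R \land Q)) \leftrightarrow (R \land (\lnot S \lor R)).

40

Initial set: {(((T \land ((P \to P) \lor \lnot Q)) \lor (R \land Q)) \leftrightarrow (R \land (\lnot S \lor R)))}.
(((T \land ((P \to P) \lor \lnot Q)) \lor (R \land Q)) \leftrightarrow (R \land (\lnot S \lor R))): β-rule — branch into ((T \land ((P \to P) \lor \lnot Q)) \lor (R \land Q)), (R \land (\lnot S \lor R))  //  \lnot ((T \land ((P \to P) \lor \lnot Q)) \lor (R \land Q)), \lnot (R \land (\lnot S \lor R)).
  branch 1 (add ((T \land ((P \to P) \lor \lnot Q)) \lor (R \land Q)), (R \land (\lnot S \lor R))):
    (R \land (\lnot S \lor R)): α-rule — add R, (\lnot S \lor R).
    ((T \land ((P \to P) \lor \lnot Q)) \lor (R \land Q)): β-rule — branch into (T \land ((P \to P) \lor \lnot Q))  //  (R \land Q).
      branch 1.1 (add (T \land ((P \to P) \lor \lnot Q))):
        (T \land ((P \to P) \lor \lnot Q)): α-rule — add T, ((P \to P) \lor \lnot Q).
        (\lnot S \lor R): β-rule — branch into \lnot S  //  R.
          branch 1.1.1 (add \lnot S):
            ((P \to P) \lor \lnot Q): β-rule — branch into (P \to P)  //  \lnot Q.
              branch 1.1.1.1 (add (P \to P)):
                (P \to P): β-rule — branch into \lnot P  //  P.
                  branch 1.1.1.1.1 (add \lnot P):
                    ○ open, literals {P=F, R=T, S=F, T=T}.
                  branch 1.1.1.1.2 (add P):
                    ○ open, literals {P=T, R=T, S=F, T=T}.
              branch 1.1.1.2 (add \lnot Q):
                ○ open, literals {Q=F, R=T, S=F, T=T}.
          branch 1.1.2 (add R):
            ((P \to P) \lor \lnot Q): β-rule — branch into (P \to P)  //  \lnot Q.
              branch 1.1.2.1 (add (P \to P)):
                (P \to P): β-rule — branch into \lnot P  //  P.
                  branch 1.1.2.1.1 (add \lnot P):
                    ○ open, literals {P=F, R=T, T=T}.
                  branch 1.1.2.1.2 (add P):
                    ○ open, literals {P=T, R=T, T=T}.
              branch 1.1.2.2 (add \lnot Q):
                ○ open, literals {Q=F, R=T, T=T}.
      branch 1.2 (add (R \land Q)):
        (R \land Q): α-rule — add R, Q.
        (\lnot S \lor R): β-rule — branch into \lnot S  //  R.
          branch 1.2.1 (add \lnot S):
            ○ open, literals {Q=T, R=T, S=F}.
          branch 1.2.2 (add R):
            ○ open, literals {Q=T, R=T}.
  branch 2 (add \lnot ((T \land ((P \to P) \lor \lnot Q)) \lor (R \land Q)), \lnot (R \land (\lnot S \lor R))):
    \lnot ((T \land ((P \to P) \lor \lnot Q)) \lor (R \land Q)): α-rule — add \lnot (T \land ((P \to P) \lor \lnot Q)), \lnot (R \land Q).
    \lnot (R \land (\lnot S \lor R)): β-rule — branch into \lnot R  //  \lnot (\lnot S \lor R).
      branch 2.1 (add \lnot R):
        \lnot (T \land ((P \to P) \lor \lnot Q)): β-rule — branch into \lnot T  //  \lnot ((P \to P) \lor \lnot Q).
          branch 2.1.1 (add \lnot T):
            \lnot (R \land Q): β-rule — branch into \lnot R  //  \lnot Q.
              branch 2.1.1.1 (add \lnot R):
                ○ open, literals {R=F, T=F}.
              branch 2.1.1.2 (add \lnot Q):
                ○ open, literals {Q=F, R=F, T=F}.
          branch 2.1.2 (add \lnot ((P \to P) \lor \lnot Q)):
            \lnot ((P \to P) \lor \lnot Q): α-rule — add \lnot (P \to P), \lnot \lnot Q.
            \lnot (P \to P): α-rule — add P, \lnot P.
            × closes — contains both P and \lnot P.
      branch 2.2 (add \lnot (\lnot S \lor R)):
        \lnot (\lnot S \lor R): α-rule — add \lnot \lnot S, \lnot R.
        \lnot (T \land ((P \to P) \lor \lnot Q)): β-rule — branch into \lnot T  //  \lnot ((P \to P) \lor \lnot Q).
          branch 2.2.1 (add \lnot T):
            \lnot (R \land Q): β-rule — branch into \lnot R  //  \lnot Q.
              branch 2.2.1.1 (add \lnot R):
                ○ open, literals {R=F, S=T, T=F}.
              branch 2.2.1.2 (add \lnot Q):
                ○ open, literals {Q=F, R=F, S=T, T=F}.
          branch 2.2.2 (add \lnot ((P \to P) \lor \lnot Q)):
            \lnot ((P \to P) \lor \lnot Q): α-rule — add \lnot (P \to P), \lnot \lnot Q.
            \lnot (P \to P): α-rule — add P, \lnot P.
            × closes — contains both P and \lnot P.
2 branches closed, 12 open.
Each open branch fixes some atoms; the unmentioned ones are free. Counting distinct full assignments: branch {P=F, R=T, S=F, T=T} (Q, U) contributes 4 new; branch {P=T, R=T, S=F, T=T} (Q, U) contributes 4 new; branch {Q=F, R=T, S=F, T=T} (P, U) contributes 0 new; branch {P=F, R=T, T=T} (Q, S, U) contributes 4 new; branch {P=T, R=T, T=T} (Q, S, U) contributes 4 new; branch {Q=F, R=T, T=T} (P, S, U) contributes 0 new; branch {Q=T, R=T, S=F} (P, T, U) contributes 4 new; branch {Q=T, R=T} (P, S, T, U) contributes 4 new; branch {R=F, T=F} (P, Q, S, U) contributes 16 new; branch {Q=F, R=F, T=F} (P, S, U) contributes 0 new; branch {R=F, S=T, T=F} (P, Q, U) contributes 0 new; branch {Q=F, R=F, S=T, T=F} (P, U) contributes 0 new. Total: 40.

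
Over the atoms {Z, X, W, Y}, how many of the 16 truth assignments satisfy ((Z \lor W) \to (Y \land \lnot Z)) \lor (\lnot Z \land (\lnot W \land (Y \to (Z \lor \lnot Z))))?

Initial set: {(((Z \lor W) \to (Y \land \lnot Z)) \lor (\lnot Z \land (\lnot W \land (Y \to (Z \lor \lnot Z)))))}.
(((Z \lor W) \to (Y \land \lnot Z)) \lor (\lnot Z \land (\lnot W \land (Y \to (Z \lor \lnot Z))))): β-rule — branch into ((Z \lor W) \to (Y \land \lnot Z))  //  (\lnot Z \land (\lnot W \land (Y \to (Z \lor \lnot Z)))).
  branch 1 (add ((Z \lor W) \to (Y \land \lnot Z))):
    ((Z \lor W) \to (Y \land \lnot Z)): β-rule — branch into \lnot (Z \lor W)  //  (Y \land \lnot Z).
      branch 1.1 (add \lnot (Z \lor W)):
        \lnot (Z \lor W): α-rule — add \lnot Z, \lnot W.
        ○ open, literals {W=false, Z=false}.
      branch 1.2 (add (Y \land \lnot Z)):
        (Y \land \lnot Z): α-rule — add Y, \lnot Z.
        ○ open, literals {Y=true, Z=false}.
  branch 2 (add (\lnot Z \land (\lnot W \land (Y \to (Z \lor \lnot Z))))):
    (\lnot Z \land (\lnot W \land (Y \to (Z \lor \lnot Z)))): α-rule — add \lnot Z, (\lnot W \land (Y \to (Z \lor \lnot Z))).
    (\lnot W \land (Y \to (Z \lor \lnot Z))): α-rule — add \lnot W, (Y \to (Z \lor \lnot Z)).
    (Y \to (Z \lor \lnot Z)): β-rule — branch into \lnot Y  //  (Z \lor \lnot Z).
      branch 2.1 (add \lnot Y):
        ○ open, literals {W=false, Y=false, Z=false}.
      branch 2.2 (add (Z \lor \lnot Z)):
        (Z \lor \lnot Z): β-rule — branch into Z  //  \lnot Z.
          branch 2.2.1 (add Z):
            × closes — contains both Z and \lnot Z.
          branch 2.2.2 (add \lnot Z):
            ○ open, literals {W=false, Z=false}.
1 branch closed, 4 open.
Each open branch fixes some atoms; the unmentioned ones are free. Counting distinct full assignments: branch {W=false, Z=false} (X, Y) contributes 4 new; branch {Y=true, Z=false} (X, W) contributes 2 new; branch {W=false, Y=false, Z=false} (X) contributes 0 new; branch {W=false, Z=false} (X, Y) contributes 0 new. Total: 6.

6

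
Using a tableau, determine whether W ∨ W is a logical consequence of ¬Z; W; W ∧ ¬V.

Initial set: {¬Z; W; (W ∧ ¬V); ¬(W ∨ W)}.
(W ∧ ¬V): α-rule — add W, ¬V.
¬(W ∨ W): α-rule — add ¬W, ¬W.
× closes — contains both W and ¬W.
All 1 branch closes.
Every branch closed, so the premises entail the conclusion.

Yes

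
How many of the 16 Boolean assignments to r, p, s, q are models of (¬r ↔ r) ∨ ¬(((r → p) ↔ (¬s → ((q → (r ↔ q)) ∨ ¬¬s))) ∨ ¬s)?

Initial set: {T ((¬r ↔ r) ∨ ¬(((r → p) ↔ (¬s → ((q → (r ↔ q)) ∨ ¬¬s))) ∨ ¬s))}.
T ((¬r ↔ r) ∨ ¬(((r → p) ↔ (¬s → ((q → (r ↔ q)) ∨ ¬¬s))) ∨ ¬s)): β-rule — branch into T (¬r ↔ r)  //  T ¬(((r → p) ↔ (¬s → ((q → (r ↔ q)) ∨ ¬¬s))) ∨ ¬s).
  branch 1 (add T (¬r ↔ r)):
    T (¬r ↔ r): β-rule — branch into T ¬r, T r  //  F ¬r, F r.
      branch 1.1 (add T ¬r, T r):
        × closes — contains both r and ¬r.
      branch 1.2 (add F ¬r, F r):
        × closes — contains both r and ¬r.
  branch 2 (add T ¬(((r → p) ↔ (¬s → ((q → (r ↔ q)) ∨ ¬¬s))) ∨ ¬s)):
    T ¬(((r → p) ↔ (¬s → ((q → (r ↔ q)) ∨ ¬¬s))) ∨ ¬s): α-rule — add F ((r → p) ↔ (¬s → ((q → (r ↔ q)) ∨ ¬¬s))), F ¬s.
    F ((r → p) ↔ (¬s → ((q → (r ↔ q)) ∨ ¬¬s))): β-rule — branch into T (r → p), F (¬s → ((q → (r ↔ q)) ∨ ¬¬s))  //  F (r → p), T (¬s → ((q → (r ↔ q)) ∨ ¬¬s)).
      branch 2.1 (add T (r → p), F (¬s → ((q → (r ↔ q)) ∨ ¬¬s))):
        F (¬s → ((q → (r ↔ q)) ∨ ¬¬s)): α-rule — add T ¬s, F ((q → (r ↔ q)) ∨ ¬¬s).
        × closes — contains both s and ¬s.
      branch 2.2 (add F (r → p), T (¬s → ((q → (r ↔ q)) ∨ ¬¬s))):
        F (r → p): α-rule — add T r, F p.
        T (¬s → ((q → (r ↔ q)) ∨ ¬¬s)): β-rule — branch into F ¬s  //  T ((q → (r ↔ q)) ∨ ¬¬s).
          branch 2.2.1 (add F ¬s):
            ○ open, literals {p=0, r=1, s=1}.
          branch 2.2.2 (add T ((q → (r ↔ q)) ∨ ¬¬s)):
            T ((q → (r ↔ q)) ∨ ¬¬s): β-rule — branch into T (q → (r ↔ q))  //  T ¬¬s.
              branch 2.2.2.1 (add T (q → (r ↔ q))):
                T (q → (r ↔ q)): β-rule — branch into F q  //  T (r ↔ q).
                  branch 2.2.2.1.1 (add F q):
                    ○ open, literals {p=0, q=0, r=1, s=1}.
                  branch 2.2.2.1.2 (add T (r ↔ q)):
                    T (r ↔ q): β-rule — branch into T r, T q  //  F r, F q.
                      branch 2.2.2.1.2.1 (add T r, T q):
                        ○ open, literals {p=0, q=1, r=1, s=1}.
                      branch 2.2.2.1.2.2 (add F r, F q):
                        × closes — contains both r and ¬r.
              branch 2.2.2.2 (add T ¬¬s):
                T ¬¬s: drop double negation, giving T s.
                ○ open, literals {p=0, r=1, s=1}.
4 branches closed, 4 open.
Each open branch fixes some atoms; the unmentioned ones are free. Counting distinct full assignments: branch {p=0, r=1, s=1} (q) contributes 2 new; branch {p=0, q=0, r=1, s=1} (none free) contributes 0 new; branch {p=0, q=1, r=1, s=1} (none free) contributes 0 new; branch {p=0, r=1, s=1} (q) contributes 0 new. Total: 2.

2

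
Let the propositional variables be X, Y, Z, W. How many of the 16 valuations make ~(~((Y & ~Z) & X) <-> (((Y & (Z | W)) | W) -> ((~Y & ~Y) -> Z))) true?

Initial set: {T ~(~((Y & ~Z) & X) <-> (((Y & (Z | W)) | W) -> ((~Y & ~Y) -> Z)))}.
T ~(~((Y & ~Z) & X) <-> (((Y & (Z | W)) | W) -> ((~Y & ~Y) -> Z))): β-rule — branch into T ~((Y & ~Z) & X), F (((Y & (Z | W)) | W) -> ((~Y & ~Y) -> Z))  //  F ~((Y & ~Z) & X), T (((Y & (Z | W)) | W) -> ((~Y & ~Y) -> Z)).
  branch 1 (add T ~((Y & ~Z) & X), F (((Y & (Z | W)) | W) -> ((~Y & ~Y) -> Z))):
    F (((Y & (Z | W)) | W) -> ((~Y & ~Y) -> Z)): α-rule — add T ((Y & (Z | W)) | W), F ((~Y & ~Y) -> Z).
    F ((~Y & ~Y) -> Z): α-rule — add T (~Y & ~Y), F Z.
    T (~Y & ~Y): α-rule — add T ~Y, T ~Y.
    T ~((Y & ~Z) & X): β-rule — branch into F (Y & ~Z)  //  F X.
      branch 1.1 (add F (Y & ~Z)):
        T ((Y & (Z | W)) | W): β-rule — branch into T (Y & (Z | W))  //  T W.
          branch 1.1.1 (add T (Y & (Z | W))):
            T (Y & (Z | W)): α-rule — add T Y, T (Z | W).
            × closes — contains both Y and ~Y.
          branch 1.1.2 (add T W):
            F (Y & ~Z): β-rule — branch into F Y  //  F ~Z.
              branch 1.1.2.1 (add F Y):
                ○ open, literals {W=T, Y=F, Z=F}.
              branch 1.1.2.2 (add F ~Z):
                × closes — contains both Z and ~Z.
      branch 1.2 (add F X):
        T ((Y & (Z | W)) | W): β-rule — branch into T (Y & (Z | W))  //  T W.
          branch 1.2.1 (add T (Y & (Z | W))):
            T (Y & (Z | W)): α-rule — add T Y, T (Z | W).
            × closes — contains both Y and ~Y.
          branch 1.2.2 (add T W):
            ○ open, literals {W=T, X=F, Y=F, Z=F}.
  branch 2 (add F ~((Y & ~Z) & X), T (((Y & (Z | W)) | W) -> ((~Y & ~Y) -> Z))):
    F ~((Y & ~Z) & X): α-rule — add T (Y & ~Z), T X.
    T (Y & ~Z): α-rule — add T Y, T ~Z.
    T (((Y & (Z | W)) | W) -> ((~Y & ~Y) -> Z)): β-rule — branch into F ((Y & (Z | W)) | W)  //  T ((~Y & ~Y) -> Z).
      branch 2.1 (add F ((Y & (Z | W)) | W)):
        F ((Y & (Z | W)) | W): α-rule — add F (Y & (Z | W)), F W.
        F (Y & (Z | W)): β-rule — branch into F Y  //  F (Z | W).
          branch 2.1.1 (add F Y):
            × closes — contains both Y and ~Y.
          branch 2.1.2 (add F (Z | W)):
            F (Z | W): α-rule — add F Z, F W.
            ○ open, literals {W=F, X=T, Y=T, Z=F}.
      branch 2.2 (add T ((~Y & ~Y) -> Z)):
        T ((~Y & ~Y) -> Z): β-rule — branch into F (~Y & ~Y)  //  T Z.
          branch 2.2.1 (add F (~Y & ~Y)):
            F (~Y & ~Y): β-rule — branch into F ~Y  //  F ~Y.
              branch 2.2.1.1 (add F ~Y):
                ○ open, literals {X=T, Y=T, Z=F}.
              branch 2.2.1.2 (add F ~Y):
                ○ open, literals {X=T, Y=T, Z=F}.
          branch 2.2.2 (add T Z):
            × closes — contains both Z and ~Z.
5 branches closed, 5 open.
Each open branch fixes some atoms; the unmentioned ones are free. Counting distinct full assignments: branch {W=T, Y=F, Z=F} (X) contributes 2 new; branch {W=T, X=F, Y=F, Z=F} (none free) contributes 0 new; branch {W=F, X=T, Y=T, Z=F} (none free) contributes 1 new; branch {X=T, Y=T, Z=F} (W) contributes 1 new; branch {X=T, Y=T, Z=F} (W) contributes 0 new. Total: 4.

4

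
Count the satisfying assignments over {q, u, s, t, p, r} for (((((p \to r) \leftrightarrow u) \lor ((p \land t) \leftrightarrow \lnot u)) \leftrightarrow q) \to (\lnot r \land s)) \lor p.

52

Initial set: {((((((p \to r) \leftrightarrow u) \lor ((p \land t) \leftrightarrow \lnot u)) \leftrightarrow q) \to (\lnot r \land s)) \lor p)}.
((((((p \to r) \leftrightarrow u) \lor ((p \land t) \leftrightarrow \lnot u)) \leftrightarrow q) \to (\lnot r \land s)) \lor p): β-rule — branch into (((((p \to r) \leftrightarrow u) \lor ((p \land t) \leftrightarrow \lnot u)) \leftrightarrow q) \to (\lnot r \land s))  //  p.
  branch 1 (add (((((p \to r) \leftrightarrow u) \lor ((p \land t) \leftrightarrow \lnot u)) \leftrightarrow q) \to (\lnot r \land s))):
    (((((p \to r) \leftrightarrow u) \lor ((p \land t) \leftrightarrow \lnot u)) \leftrightarrow q) \to (\lnot r \land s)): β-rule — branch into \lnot ((((p \to r) \leftrightarrow u) \lor ((p \land t) \leftrightarrow \lnot u)) \leftrightarrow q)  //  (\lnot r \land s).
      branch 1.1 (add \lnot ((((p \to r) \leftrightarrow u) \lor ((p \land t) \leftrightarrow \lnot u)) \leftrightarrow q)):
        \lnot ((((p \to r) \leftrightarrow u) \lor ((p \land t) \leftrightarrow \lnot u)) \leftrightarrow q): β-rule — branch into (((p \to r) \leftrightarrow u) \lor ((p \land t) \leftrightarrow \lnot u)), \lnot q  //  \lnot (((p \to r) \leftrightarrow u) \lor ((p \land t) \leftrightarrow \lnot u)), q.
          branch 1.1.1 (add (((p \to r) \leftrightarrow u) \lor ((p \land t) \leftrightarrow \lnot u)), \lnot q):
            (((p \to r) \leftrightarrow u) \lor ((p \land t) \leftrightarrow \lnot u)): β-rule — branch into ((p \to r) \leftrightarrow u)  //  ((p \land t) \leftrightarrow \lnot u).
              branch 1.1.1.1 (add ((p \to r) \leftrightarrow u)):
                ((p \to r) \leftrightarrow u): β-rule — branch into (p \to r), u  //  \lnot (p \to r), \lnot u.
                  branch 1.1.1.1.1 (add (p \to r), u):
                    (p \to r): β-rule — branch into \lnot p  //  r.
                      branch 1.1.1.1.1.1 (add \lnot p):
                        ○ open, literals {p=0, q=0, u=1}.
                      branch 1.1.1.1.1.2 (add r):
                        ○ open, literals {q=0, r=1, u=1}.
                  branch 1.1.1.1.2 (add \lnot (p \to r), \lnot u):
                    \lnot (p \to r): α-rule — add p, \lnot r.
                    ○ open, literals {p=1, q=0, r=0, u=0}.
              branch 1.1.1.2 (add ((p \land t) \leftrightarrow \lnot u)):
                ((p \land t) \leftrightarrow \lnot u): β-rule — branch into (p \land t), \lnot u  //  \lnot (p \land t), \lnot \lnot u.
                  branch 1.1.1.2.1 (add (p \land t), \lnot u):
                    (p \land t): α-rule — add p, t.
                    ○ open, literals {p=1, q=0, t=1, u=0}.
                  branch 1.1.1.2.2 (add \lnot (p \land t), \lnot \lnot u):
                    \lnot (p \land t): β-rule — branch into \lnot p  //  \lnot t.
                      branch 1.1.1.2.2.1 (add \lnot p):
                        ○ open, literals {p=0, q=0, u=1}.
                      branch 1.1.1.2.2.2 (add \lnot t):
                        ○ open, literals {q=0, t=0, u=1}.
          branch 1.1.2 (add \lnot (((p \to r) \leftrightarrow u) \lor ((p \land t) \leftrightarrow \lnot u)), q):
            \lnot (((p \to r) \leftrightarrow u) \lor ((p \land t) \leftrightarrow \lnot u)): α-rule — add \lnot ((p \to r) \leftrightarrow u), \lnot ((p \land t) \leftrightarrow \lnot u).
            \lnot ((p \to r) \leftrightarrow u): β-rule — branch into (p \to r), \lnot u  //  \lnot (p \to r), u.
              branch 1.1.2.1 (add (p \to r), \lnot u):
                \lnot ((p \land t) \leftrightarrow \lnot u): β-rule — branch into (p \land t), \lnot \lnot u  //  \lnot (p \land t), \lnot u.
                  branch 1.1.2.1.1 (add (p \land t), \lnot \lnot u):
                    × closes — contains both u and \lnot u.
                  branch 1.1.2.1.2 (add \lnot (p \land t), \lnot u):
                    (p \to r): β-rule — branch into \lnot p  //  r.
                      branch 1.1.2.1.2.1 (add \lnot p):
                        \lnot (p \land t): β-rule — branch into \lnot p  //  \lnot t.
                          branch 1.1.2.1.2.1.1 (add \lnot p):
                            ○ open, literals {p=0, q=1, u=0}.
                          branch 1.1.2.1.2.1.2 (add \lnot t):
                            ○ open, literals {p=0, q=1, t=0, u=0}.
                      branch 1.1.2.1.2.2 (add r):
                        \lnot (p \land t): β-rule — branch into \lnot p  //  \lnot t.
                          branch 1.1.2.1.2.2.1 (add \lnot p):
                            ○ open, literals {p=0, q=1, r=1, u=0}.
                          branch 1.1.2.1.2.2.2 (add \lnot t):
                            ○ open, literals {q=1, r=1, t=0, u=0}.
              branch 1.1.2.2 (add \lnot (p \to r), u):
                \lnot (p \to r): α-rule — add p, \lnot r.
                \lnot ((p \land t) \leftrightarrow \lnot u): β-rule — branch into (p \land t), \lnot \lnot u  //  \lnot (p \land t), \lnot u.
                  branch 1.1.2.2.1 (add (p \land t), \lnot \lnot u):
                    (p \land t): α-rule — add p, t.
                    ○ open, literals {p=1, q=1, r=0, t=1, u=1}.
                  branch 1.1.2.2.2 (add \lnot (p \land t), \lnot u):
                    × closes — contains both u and \lnot u.
      branch 1.2 (add (\lnot r \land s)):
        (\lnot r \land s): α-rule — add \lnot r, s.
        ○ open, literals {r=0, s=1}.
  branch 2 (add p):
    ○ open, literals {p=1}.
2 branches closed, 13 open.
Each open branch fixes some atoms; the unmentioned ones are free. Counting distinct full assignments: branch {p=0, q=0, u=1} (s, t, r) contributes 8 new; branch {q=0, r=1, u=1} (s, t, p) contributes 4 new; branch {p=1, q=0, r=0, u=0} (s, t) contributes 4 new; branch {p=1, q=0, t=1, u=0} (s, r) contributes 2 new; branch {p=0, q=0, u=1} (s, t, r) contributes 0 new; branch {q=0, t=0, u=1} (s, p, r) contributes 2 new; branch {p=0, q=1, u=0} (s, t, r) contributes 8 new; branch {p=0, q=1, t=0, u=0} (s, r) contributes 0 new; branch {p=0, q=1, r=1, u=0} (s, t) contributes 0 new; branch {q=1, r=1, t=0, u=0} (s, p) contributes 2 new; branch {p=1, q=1, r=0, t=1, u=1} (s) contributes 2 new; branch {r=0, s=1} (q, u, t, p) contributes 8 new; branch {p=1} (q, u, s, t, r) contributes 12 new. Total: 52.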